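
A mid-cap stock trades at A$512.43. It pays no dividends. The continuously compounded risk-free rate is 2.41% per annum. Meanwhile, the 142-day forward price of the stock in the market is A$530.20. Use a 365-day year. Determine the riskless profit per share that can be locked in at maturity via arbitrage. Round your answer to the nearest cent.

Fair forward: F* = S·e^(carry·T), with carry = r = 0.0241
F* = 512.43 · e^(0.0241 × 142/365) = 512.43 · e^0.009376 = 512.43 × 1.009420 = A$517.2571
Market A$530.20 > fair A$517.2571: forward overpriced → cash-and-carry (buy spot, short the forward).
At maturity, profit = |F_mkt − F*| = |530.20 − 517.2571| = A$12.94 per share

A$12.94 per share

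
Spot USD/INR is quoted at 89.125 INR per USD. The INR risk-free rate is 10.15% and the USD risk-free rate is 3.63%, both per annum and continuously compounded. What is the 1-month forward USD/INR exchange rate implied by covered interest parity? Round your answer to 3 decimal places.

89.611

F = S·e^((r_INR − r_USD)T) = 89.125 · e^((0.1015 − 0.0363) × 1/12)
= 89.125 · e^0.005433 = 89.125 × 1.005448
F = 89.611 INR per USD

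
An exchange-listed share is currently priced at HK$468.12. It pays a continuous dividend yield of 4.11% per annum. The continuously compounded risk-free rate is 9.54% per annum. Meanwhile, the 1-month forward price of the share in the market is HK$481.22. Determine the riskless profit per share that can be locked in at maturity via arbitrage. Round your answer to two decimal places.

Fair forward: F* = S·e^(carry·T), with carry = (r − q) = 0.0954 − 0.0411 = 0.0543
F* = 468.12 · e^(0.0543 × 1/12) = 468.12 · e^0.004525 = 468.12 × 1.004535 = HK$470.2429
Market HK$481.22 > fair HK$470.2429: forward overpriced → cash-and-carry (buy spot, short the forward).
At maturity, profit = |F_mkt − F*| = |481.22 − 470.2429| = HK$10.98 per share

HK$10.98 per share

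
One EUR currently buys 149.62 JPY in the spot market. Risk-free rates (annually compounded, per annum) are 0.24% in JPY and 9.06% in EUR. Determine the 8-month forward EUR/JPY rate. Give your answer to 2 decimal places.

141.44

By covered interest parity, F = S · (1+r_JPY)^T / (1+r_EUR)^T
= 149.62 × 1.001599 / 1.059523 = 149.62 × 0.945330
F = 141.44 JPY per EUR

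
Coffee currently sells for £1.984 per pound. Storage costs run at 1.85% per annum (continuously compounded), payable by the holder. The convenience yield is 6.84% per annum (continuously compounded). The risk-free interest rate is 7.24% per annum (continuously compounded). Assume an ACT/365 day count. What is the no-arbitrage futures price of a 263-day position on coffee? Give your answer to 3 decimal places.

£2.016 per pound

Net carry = r + u − y = 0.0724 + 0.0185 − 0.0684 = 0.0225
F = S·e^((r+u−y)T) = 1.984 · e^(0.0225 × 263/365) = 1.984 · e^0.016212
= 1.984 × 1.016344 = £2.016 per pound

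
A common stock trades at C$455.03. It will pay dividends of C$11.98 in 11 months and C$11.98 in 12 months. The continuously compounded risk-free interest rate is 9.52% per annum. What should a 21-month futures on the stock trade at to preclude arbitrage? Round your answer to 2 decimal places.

PV(dividends) I = 11.98·e^(−0.0952·11/12) + 11.98·e^(−0.0952·12/12)
I = 10.9789 + 10.8921 = 21.8710
F = (S − I)·e^(rT) = (455.03 − 21.8710) · e^(0.0952·21/12)
= 433.1590 · e^0.166600 = 433.1590 × 1.181282 = C$511.68

C$511.68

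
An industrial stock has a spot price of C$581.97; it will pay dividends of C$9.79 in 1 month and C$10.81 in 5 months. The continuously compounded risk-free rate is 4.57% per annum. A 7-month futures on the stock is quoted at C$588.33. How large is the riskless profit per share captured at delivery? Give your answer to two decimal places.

C$11.55 per share

PV(dividends) I = 9.79·e^(−0.0457·1/12) + 10.81·e^(−0.0457·5/12) = 20.3589
Fair futures F* = (S − I)·e^(rT) = (581.97 − 20.3589)·e^0.026658 = 561.6111 × 1.027017 = 576.7841
Market C$588.33 > fair 576.7841: forward overpriced → cash-and-carry (borrow at r, buy the stock and collect the dividends, short the forward).
Profit at T = |F_mkt − F*| = |588.33 − 576.7841| = C$11.55 per share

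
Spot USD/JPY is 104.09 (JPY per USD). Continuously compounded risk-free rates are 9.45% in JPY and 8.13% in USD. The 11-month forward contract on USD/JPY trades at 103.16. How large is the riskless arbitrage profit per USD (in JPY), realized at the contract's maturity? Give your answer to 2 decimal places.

Fair forward: F* = S·e^(carry·T), with carry = (r_JPY − r_USD) = 0.0945 − 0.0813 = 0.0132
F* = 104.09 · e^(0.0132 × 11/12) = 104.09 · e^0.012100 = 104.09 × 1.012174 = 105.3572
Market 103.16 < fair 105.3572: forward underpriced → reverse cash-and-carry (short spot, go long the forward).
At maturity, profit = |F_mkt − F*| = |103.16 − 105.3572| = 2.20 per USD (in JPY)

2.20 per USD (in JPY)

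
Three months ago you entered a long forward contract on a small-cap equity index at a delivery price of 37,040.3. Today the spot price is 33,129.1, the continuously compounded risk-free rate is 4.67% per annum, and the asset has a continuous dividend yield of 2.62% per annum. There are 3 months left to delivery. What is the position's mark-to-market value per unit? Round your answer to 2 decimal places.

-3697.56

Current fair forward for the remaining 3 months: F = S·e^((r − q)·T), (r − q) = 0.0467 − 0.0262 = 0.0205
F = 33129.1 · e^(0.0205 × 3/12) = 33129.1 × 1.00513816 = 33299.3226
Value of long forward = (F − K)·e^(−rT) = (33299.3226 − 37040.3) · e^(−0.0467·3/12)
= -3740.9774 × 0.98839289 = -3697.56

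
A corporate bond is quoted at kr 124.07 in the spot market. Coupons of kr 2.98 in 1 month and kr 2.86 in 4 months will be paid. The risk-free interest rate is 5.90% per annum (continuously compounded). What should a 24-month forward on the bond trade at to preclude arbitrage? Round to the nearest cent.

PV(coupons) I = 2.98·e^(−0.0590·1/12) + 2.86·e^(−0.0590·4/12)
I = 2.9654 + 2.8043 = 5.7697
F = (S − I)·e^(rT) = (124.07 − 5.7697) · e^(0.0590·24/12)
= 118.3003 · e^0.118000 = 118.3003 × 1.125244 = kr 133.12

kr 133.12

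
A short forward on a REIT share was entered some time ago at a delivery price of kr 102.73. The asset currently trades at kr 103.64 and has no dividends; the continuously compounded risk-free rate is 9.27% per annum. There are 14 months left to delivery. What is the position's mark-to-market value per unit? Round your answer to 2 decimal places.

-kr 11.44

Current fair forward for the remaining 14 months: F = S·e^(r·T), r = 0.0927
F = 103.64 · e^(0.0927 × 14/12) = 103.64 × 1.114215 = 115.4772
Value of long forward = (F − K)·e^(−rT) = (115.4772 − 102.73) · e^(−0.0927·14/12)
= 12.7472 × 0.897493 = 11.44
Short position value = −(long value) = -kr 11.44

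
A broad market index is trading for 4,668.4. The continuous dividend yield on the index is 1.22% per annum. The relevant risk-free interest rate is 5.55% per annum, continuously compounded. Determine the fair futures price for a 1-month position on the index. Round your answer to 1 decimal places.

F = S·e^((r − q)T) = 4668.4 · e^((0.0555 − 0.0122) × 1/12)
= 4668.4 · e^0.003608 = 4668.4 × 1.003615
F = 4,685.3

4,685.3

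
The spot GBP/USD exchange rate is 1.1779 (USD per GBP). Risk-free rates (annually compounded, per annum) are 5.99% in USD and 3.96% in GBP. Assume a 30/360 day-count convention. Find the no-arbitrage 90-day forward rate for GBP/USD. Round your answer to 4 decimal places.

1.1836

By covered interest parity, F = S · (1+r_USD)^T / (1+r_GBP)^T
= 1.1779 × 1.014650 / 1.009756 = 1.1779 × 1.004847
F = 1.1836 USD per GBP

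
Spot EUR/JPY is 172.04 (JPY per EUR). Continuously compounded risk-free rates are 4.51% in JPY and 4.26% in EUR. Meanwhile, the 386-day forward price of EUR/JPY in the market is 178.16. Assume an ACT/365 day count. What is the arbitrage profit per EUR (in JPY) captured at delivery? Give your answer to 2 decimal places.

Fair forward: F* = S·e^(carry·T), with carry = (r_JPY − r_EUR) = 0.0451 − 0.0426 = 0.0025
F* = 172.04 · e^(0.0025 × 386/365) = 172.04 · e^0.002644 = 172.04 × 1.002647 = 172.4954
Market 178.16 > fair 172.4954: forward overpriced → cash-and-carry (buy spot, short the forward).
At maturity, profit = |F_mkt − F*| = |178.16 − 172.4954| = 5.66 per EUR (in JPY)

5.66 per EUR (in JPY)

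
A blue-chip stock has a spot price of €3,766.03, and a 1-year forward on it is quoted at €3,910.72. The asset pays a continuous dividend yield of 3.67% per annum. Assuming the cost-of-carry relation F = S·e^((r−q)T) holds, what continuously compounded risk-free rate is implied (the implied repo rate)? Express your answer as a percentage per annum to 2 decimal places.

7.44%

From F = S·e^((r−q)T): (r − q) = ln(F/S)/T
ln(3910.72/3766.03) = ln(1.038420) = 0.037700
(r − q) = 0.037700 / (1) = 0.037700
r = ln(F/S)/T + q = 0.037700 + 0.0367 = 0.074400
r = 7.44%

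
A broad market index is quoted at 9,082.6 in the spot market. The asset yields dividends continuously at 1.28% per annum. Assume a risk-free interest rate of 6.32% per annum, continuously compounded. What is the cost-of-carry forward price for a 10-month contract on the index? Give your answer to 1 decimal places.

F = S·e^((r − q)T) = 9082.6 · e^((0.0632 − 0.0128) × 10/12)
= 9082.6 · e^0.042000 = 9082.6 × 1.042894
F = 9,472.2

9,472.2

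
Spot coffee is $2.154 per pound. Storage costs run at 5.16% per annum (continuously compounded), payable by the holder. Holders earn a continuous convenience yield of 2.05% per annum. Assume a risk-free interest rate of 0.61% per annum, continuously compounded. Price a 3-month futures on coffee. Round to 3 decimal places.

$2.174 per pound

Net carry = r + u − y = 0.0061 + 0.0516 − 0.0205 = 0.0372
F = S·e^((r+u−y)T) = 2.154 · e^(0.0372 × 3/12) = 2.154 · e^0.009300
= 2.154 × 1.009343 = $2.174 per pound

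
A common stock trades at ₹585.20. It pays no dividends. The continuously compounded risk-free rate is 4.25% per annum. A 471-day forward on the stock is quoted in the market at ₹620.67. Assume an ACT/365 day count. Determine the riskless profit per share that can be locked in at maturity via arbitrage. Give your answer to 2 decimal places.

Fair forward: F* = S·e^(carry·T), with carry = r = 0.0425
F* = 585.20 · e^(0.0425 × 471/365) = 585.20 · e^0.054842 = 585.20 × 1.056374 = ₹618.1901
Market ₹620.67 > fair ₹618.1901: forward overpriced → cash-and-carry (buy spot, short the forward).
At maturity, profit = |F_mkt − F*| = |620.67 − 618.1901| = ₹2.48 per share

₹2.48 per share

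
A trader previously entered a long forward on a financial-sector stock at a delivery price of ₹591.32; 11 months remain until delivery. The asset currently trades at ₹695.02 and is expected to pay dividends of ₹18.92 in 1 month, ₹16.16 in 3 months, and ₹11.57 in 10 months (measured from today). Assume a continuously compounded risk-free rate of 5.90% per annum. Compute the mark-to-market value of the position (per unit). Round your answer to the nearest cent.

PV(remaining dividends) I = 18.92·e^(−0.0590·1/12) + 16.16·e^(−0.0590·3/12) + 11.57·e^(−0.0590·10/12) = 45.7655
Current forward F = (S − I)·e^(rT) = (695.02 − 45.7655)·e^(0.0590·11/12) = 649.2545 × 1.055573 = 685.3355
Value (long) = (F − K)·e^(−rT) = (685.3355 − 591.32) × 0.947353 = 89.0659
Value = ₹89.07

₹89.07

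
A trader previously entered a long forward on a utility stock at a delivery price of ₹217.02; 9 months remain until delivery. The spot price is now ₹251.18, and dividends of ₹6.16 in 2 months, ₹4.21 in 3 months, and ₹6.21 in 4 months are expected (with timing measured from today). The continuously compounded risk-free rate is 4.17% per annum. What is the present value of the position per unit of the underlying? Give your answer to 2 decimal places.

₹24.43

PV(remaining dividends) I = 6.16·e^(−0.0417·2/12) + 4.21·e^(−0.0417·3/12) + 6.21·e^(−0.0417·4/12) = 16.4080
Current forward F = (S − I)·e^(rT) = (251.18 − 16.4080)·e^(0.0417·9/12) = 234.7720 × 1.031769 = 242.2305
Value (long) = (F − K)·e^(−rT) = (242.2305 − 217.02) × 0.969209 = 24.4342
Value = ₹24.43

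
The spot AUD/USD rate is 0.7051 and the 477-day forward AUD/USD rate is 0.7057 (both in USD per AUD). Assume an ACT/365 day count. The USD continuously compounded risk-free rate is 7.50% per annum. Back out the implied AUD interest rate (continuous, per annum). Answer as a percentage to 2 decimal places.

7.43%

F = S·e^((r_USD − r_AUD)T) ⇒ r_AUD = r_USD − ln(F/S)/T
ln(0.7057/0.7051) = 0.000851; /(477/365) = 0.000651
r_AUD = 0.0750 − 0.000651 = 0.074349
r_AUD = 7.43%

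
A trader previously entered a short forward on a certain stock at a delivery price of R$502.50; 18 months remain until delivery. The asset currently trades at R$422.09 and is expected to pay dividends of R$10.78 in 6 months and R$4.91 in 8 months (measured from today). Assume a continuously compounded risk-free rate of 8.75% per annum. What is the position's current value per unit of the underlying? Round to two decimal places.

PV(remaining dividends) I = 10.78·e^(−0.0875·6/12) + 4.91·e^(−0.0875·8/12) = 14.9503
Current forward F = (S − I)·e^(rT) = (422.09 − 14.9503)·e^(0.0875·18/12) = 407.1397 × 1.140253 = 464.2423
Value (long) = (F − K)·e^(−rT) = (464.2423 − 502.50) × 0.876998 = -33.5519
Short position value = −(long value) = R$33.55

R$33.55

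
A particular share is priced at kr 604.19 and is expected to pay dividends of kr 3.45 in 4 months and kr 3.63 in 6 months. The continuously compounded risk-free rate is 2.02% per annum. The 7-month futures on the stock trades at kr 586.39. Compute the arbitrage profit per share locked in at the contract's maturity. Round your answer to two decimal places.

PV(dividends) I = 3.45·e^(−0.0202·4/12) + 3.63·e^(−0.0202·6/12) = 7.0204
Fair futures F* = (S − I)·e^(rT) = (604.19 − 7.0204)·e^0.011783 = 597.1696 × 1.011853 = 604.2479
Market kr 586.39 < fair 604.2479: forward underpriced → reverse cash-and-carry (short the stock, invest proceeds at r, pay the dividends, go long the forward).
Profit at T = |F_mkt − F*| = |586.39 − 604.2479| = kr 17.86 per share

kr 17.86 per share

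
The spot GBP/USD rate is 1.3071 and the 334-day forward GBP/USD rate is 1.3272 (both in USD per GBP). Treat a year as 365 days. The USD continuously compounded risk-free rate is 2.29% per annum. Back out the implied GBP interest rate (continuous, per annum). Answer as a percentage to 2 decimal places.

F = S·e^((r_USD − r_GBP)T) ⇒ r_GBP = r_USD − ln(F/S)/T
ln(1.3272/1.3071) = 0.015261; /(334/365) = 0.016677
r_GBP = 0.0229 − 0.016677 = 0.006223
r_GBP = 0.62%

0.62%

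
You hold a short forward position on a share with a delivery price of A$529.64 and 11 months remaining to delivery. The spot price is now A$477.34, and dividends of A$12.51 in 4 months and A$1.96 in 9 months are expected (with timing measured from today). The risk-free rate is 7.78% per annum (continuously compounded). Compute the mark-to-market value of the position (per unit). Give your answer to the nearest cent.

A$29.88

PV(remaining dividends) I = 12.51·e^(−0.0778·4/12) + 1.96·e^(−0.0778·9/12) = 14.0387
Current forward F = (S − I)·e^(rT) = (477.34 − 14.0387)·e^(0.0778·11/12) = 463.3013 × 1.073921 = 497.5490
Value (long) = (F − K)·e^(−rT) = (497.5490 − 529.64) × 0.931167 = -29.8821
Short position value = −(long value) = A$29.88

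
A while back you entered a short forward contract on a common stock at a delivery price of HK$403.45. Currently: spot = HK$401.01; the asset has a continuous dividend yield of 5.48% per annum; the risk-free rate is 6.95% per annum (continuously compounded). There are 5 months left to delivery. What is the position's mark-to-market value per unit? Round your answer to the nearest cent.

-HK$0.02

Current fair forward for the remaining 5 months: F = S·e^((r − q)·T), (r − q) = 0.0695 − 0.0548 = 0.0147
F = 401.01 · e^(0.0147 × 5/12) = 401.01 × 1.006144 = 403.4738
Value of long forward = (F − K)·e^(−rT) = (403.4738 − 403.45) · e^(−0.0695·5/12)
= 0.0238 × 0.971457 = 0.02
Short position value = −(long value) = -HK$0.02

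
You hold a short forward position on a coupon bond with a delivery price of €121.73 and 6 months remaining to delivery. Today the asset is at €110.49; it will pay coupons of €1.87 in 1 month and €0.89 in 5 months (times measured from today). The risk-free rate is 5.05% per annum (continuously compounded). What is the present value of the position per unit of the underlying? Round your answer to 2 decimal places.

PV(remaining coupons) I = 1.87·e^(−0.0505·1/12) + 0.89·e^(−0.0505·5/12) = 2.7336
Current forward F = (S − I)·e^(rT) = (110.49 − 2.7336)·e^(0.0505·6/12) = 107.7564 × 1.025571 = 110.5118
Value (long) = (F − K)·e^(−rT) = (110.5118 − 121.73) × 0.975066 = -10.9385
Short position value = −(long value) = €10.94

€10.94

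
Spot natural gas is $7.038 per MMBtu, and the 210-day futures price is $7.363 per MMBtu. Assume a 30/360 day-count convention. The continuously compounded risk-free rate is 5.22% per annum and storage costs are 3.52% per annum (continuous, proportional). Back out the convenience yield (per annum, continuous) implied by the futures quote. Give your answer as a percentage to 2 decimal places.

F = S·e^((r+u−y)T) ⇒ (r+u−y) = ln(F/S)/T
ln(7.363/7.038) = 0.045143; /T ⇒ 0.077388
y = r + u − ln(F/S)/T = 0.0522 + 0.0352 − 0.077388 = 0.010012
y = 1.00%

1.00%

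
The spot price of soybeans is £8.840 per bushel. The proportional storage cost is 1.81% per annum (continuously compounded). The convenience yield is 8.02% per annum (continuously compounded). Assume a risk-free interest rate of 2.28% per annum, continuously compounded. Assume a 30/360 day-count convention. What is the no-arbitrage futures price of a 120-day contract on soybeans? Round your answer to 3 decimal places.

Net carry = r + u − y = 0.0228 + 0.0181 − 0.0802 = -0.0393
F = S·e^((r+u−y)T) = 8.840 · e^(-0.0393 × 120/360) = 8.840 · e^-0.013100
= 8.840 × 0.986985 = £8.725 per bushel

£8.725 per bushel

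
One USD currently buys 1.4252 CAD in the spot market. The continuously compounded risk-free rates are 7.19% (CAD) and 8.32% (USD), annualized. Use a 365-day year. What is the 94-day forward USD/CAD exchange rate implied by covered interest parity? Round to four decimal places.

F = S·e^((r_CAD − r_USD)T) = 1.4252 · e^((0.0719 − 0.0832) × 94/365)
= 1.4252 · e^-0.002910 = 1.4252 × 0.997094
F = 1.4211 CAD per USD

1.4211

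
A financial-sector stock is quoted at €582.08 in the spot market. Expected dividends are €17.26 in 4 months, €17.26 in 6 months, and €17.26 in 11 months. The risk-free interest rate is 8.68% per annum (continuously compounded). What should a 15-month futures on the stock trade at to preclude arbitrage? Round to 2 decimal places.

PV(dividends) I = 17.26·e^(−0.0868·4/12) + 17.26·e^(−0.0868·6/12) + 17.26·e^(−0.0868·11/12)
I = 16.7678 + 16.5269 + 15.9399 = 49.2346
F = (S − I)·e^(rT) = (582.08 − 49.2346) · e^(0.0868·15/12)
= 532.8454 · e^0.108500 = 532.8454 × 1.114605 = €593.91

€593.91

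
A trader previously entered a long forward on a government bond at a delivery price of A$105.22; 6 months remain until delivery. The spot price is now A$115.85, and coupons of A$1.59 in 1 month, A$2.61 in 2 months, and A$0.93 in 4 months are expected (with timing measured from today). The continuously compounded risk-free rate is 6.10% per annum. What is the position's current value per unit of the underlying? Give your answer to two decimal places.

PV(remaining coupons) I = 1.59·e^(−0.0610·1/12) + 2.61·e^(−0.0610·2/12) + 0.93·e^(−0.0610·4/12) = 5.0768
Current forward F = (S − I)·e^(rT) = (115.85 − 5.0768)·e^(0.0610·6/12) = 110.7732 × 1.030970 = 114.2038
Value (long) = (F − K)·e^(−rT) = (114.2038 − 105.22) × 0.969960 = 8.7139
Value = A$8.71

A$8.71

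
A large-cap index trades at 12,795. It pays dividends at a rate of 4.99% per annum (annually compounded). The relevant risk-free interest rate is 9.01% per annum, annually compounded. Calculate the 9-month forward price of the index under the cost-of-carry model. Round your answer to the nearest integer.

F = S · (1+r)^T / (1+q)^T
= 12795 × 1.066841 / 1.037196 = 12795 × 1.028582
F = 13,161

13,161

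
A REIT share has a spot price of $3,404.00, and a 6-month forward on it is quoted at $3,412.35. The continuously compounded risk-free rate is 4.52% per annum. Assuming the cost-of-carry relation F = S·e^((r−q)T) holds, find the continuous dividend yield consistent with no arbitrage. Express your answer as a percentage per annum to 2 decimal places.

From F = S·e^((r−q)T): (r − q) = ln(F/S)/T
ln(3412.35/3404.00) = ln(1.002453) = 0.002450
(r − q) = 0.002450 / (6/12) = 0.004900
q = r − ln(F/S)/T = 0.0452 − 0.004900 = 0.040300
q = 4.03%

4.03%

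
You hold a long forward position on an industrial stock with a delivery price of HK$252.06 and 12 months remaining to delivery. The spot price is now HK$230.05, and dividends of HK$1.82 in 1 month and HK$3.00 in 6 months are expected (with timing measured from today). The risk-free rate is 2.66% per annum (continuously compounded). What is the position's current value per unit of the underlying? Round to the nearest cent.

-HK$20.17

PV(remaining dividends) I = 1.82·e^(−0.0266·1/12) + 3.00·e^(−0.0266·6/12) = 4.7763
Current forward F = (S − I)·e^(rT) = (230.05 − 4.7763)·e^(0.0266·12/12) = 225.2737 × 1.026957 = 231.3464
Value (long) = (F − K)·e^(−rT) = (231.3464 − 252.06) × 0.973751 = -20.1699
Value = -HK$20.17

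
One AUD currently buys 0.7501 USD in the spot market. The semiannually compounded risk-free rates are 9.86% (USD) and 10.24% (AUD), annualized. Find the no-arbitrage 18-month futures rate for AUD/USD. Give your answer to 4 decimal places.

0.7460

By covered interest parity, F = S · (1+r_USD/2)^(2T) / (1+r_AUD/2)^(2T)
= 0.7501 × 1.155311 / 1.161599 = 0.7501 × 0.994587
F = 0.7460 USD per AUD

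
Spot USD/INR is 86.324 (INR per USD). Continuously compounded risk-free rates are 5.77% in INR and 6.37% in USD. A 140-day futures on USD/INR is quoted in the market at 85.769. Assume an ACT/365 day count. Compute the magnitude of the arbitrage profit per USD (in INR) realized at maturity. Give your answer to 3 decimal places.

0.357 per USD (in INR)

Fair futures: F* = S·e^(carry·T), with carry = (r_INR − r_USD) = 0.0577 − 0.0637 = -0.0060
F* = 86.324 · e^(-0.0060 × 140/365) = 86.324 · e^-0.002301 = 86.324 × 0.997702 = 86.1256
Market 85.769 < fair 86.1256: forward underpriced → reverse cash-and-carry (short spot, go long the forward).
At maturity, profit = |F_mkt − F*| = |85.769 − 86.1256| = 0.357 per USD (in INR)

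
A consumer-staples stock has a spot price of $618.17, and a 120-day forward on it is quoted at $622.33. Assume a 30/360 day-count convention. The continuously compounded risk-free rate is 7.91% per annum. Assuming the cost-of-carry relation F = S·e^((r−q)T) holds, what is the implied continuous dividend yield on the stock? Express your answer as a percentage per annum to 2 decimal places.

5.90%

From F = S·e^((r−q)T): (r − q) = ln(F/S)/T
ln(622.33/618.17) = ln(1.006730) = 0.006707
(r − q) = 0.006707 / (120/360) = 0.020121
q = r − ln(F/S)/T = 0.0791 − 0.020121 = 0.058979
q = 5.90%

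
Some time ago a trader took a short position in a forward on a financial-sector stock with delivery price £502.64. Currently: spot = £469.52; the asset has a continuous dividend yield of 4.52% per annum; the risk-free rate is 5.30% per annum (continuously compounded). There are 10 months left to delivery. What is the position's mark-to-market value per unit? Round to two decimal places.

£28.76

Current fair forward for the remaining 10 months: F = S·e^((r − q)·T), (r − q) = 0.0530 − 0.0452 = 0.0078
F = 469.52 · e^(0.0078 × 10/12) = 469.52 × 1.006521 = 472.5817
Value of long forward = (F − K)·e^(−rT) = (472.5817 − 502.64) · e^(−0.0530·10/12)
= -30.0583 × 0.956794 = -28.76
Short position value = −(long value) = £28.76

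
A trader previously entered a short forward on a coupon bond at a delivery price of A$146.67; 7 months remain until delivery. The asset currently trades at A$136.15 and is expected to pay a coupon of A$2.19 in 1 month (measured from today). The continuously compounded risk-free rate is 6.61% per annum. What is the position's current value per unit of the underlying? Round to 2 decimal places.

A$7.15

PV(remaining coupons) I = 2.19·e^(−0.0661·1/12) = 2.1780
Current forward F = (S − I)·e^(rT) = (136.15 − 2.1780)·e^(0.0661·7/12) = 133.9720 × 1.039311 = 139.2386
Value (long) = (F − K)·e^(−rT) = (139.2386 − 146.67) × 0.962176 = -7.1503
Short position value = −(long value) = A$7.15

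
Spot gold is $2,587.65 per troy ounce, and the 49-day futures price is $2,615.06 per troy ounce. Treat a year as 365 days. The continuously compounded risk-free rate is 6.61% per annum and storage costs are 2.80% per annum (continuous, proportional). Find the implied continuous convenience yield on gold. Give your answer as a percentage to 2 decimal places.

F = S·e^((r+u−y)T) ⇒ (r+u−y) = ln(F/S)/T
ln(2615.06/2587.65) = 0.010537; /T ⇒ 0.078490
y = r + u − ln(F/S)/T = 0.0661 + 0.0280 − 0.078490 = 0.015610
y = 1.56%

1.56%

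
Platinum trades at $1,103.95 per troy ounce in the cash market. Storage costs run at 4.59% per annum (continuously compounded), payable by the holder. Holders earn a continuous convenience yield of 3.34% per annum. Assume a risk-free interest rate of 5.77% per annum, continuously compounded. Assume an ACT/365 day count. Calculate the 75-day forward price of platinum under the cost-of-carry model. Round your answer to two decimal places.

$1,119.99 per troy ounce

Net carry = r + u − y = 0.0577 + 0.0459 − 0.0334 = 0.0702
F = S·e^((r+u−y)T) = 1103.95 · e^(0.0702 × 75/365) = 1103.95 · e^0.01442466
= 1103.95 × 1.01452920 = $1,119.99 per troy ounce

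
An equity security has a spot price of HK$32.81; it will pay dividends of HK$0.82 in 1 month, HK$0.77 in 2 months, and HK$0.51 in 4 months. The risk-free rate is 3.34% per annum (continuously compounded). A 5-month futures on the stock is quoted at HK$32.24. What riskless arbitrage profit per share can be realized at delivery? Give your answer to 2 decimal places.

HK$1.09 per share

PV(dividends) I = 0.82·e^(−0.0334·1/12) + 0.77·e^(−0.0334·2/12) + 0.51·e^(−0.0334·4/12) = 2.0878
Fair futures F* = (S − I)·e^(rT) = (32.81 − 2.0878)·e^0.013917 = 30.7222 × 1.014014 = 31.1527
Market HK$32.24 > fair 31.1527: forward overpriced → cash-and-carry (borrow at r, buy the stock and collect the dividends, short the forward).
Profit at T = |F_mkt − F*| = |32.24 − 31.1527| = HK$1.09 per share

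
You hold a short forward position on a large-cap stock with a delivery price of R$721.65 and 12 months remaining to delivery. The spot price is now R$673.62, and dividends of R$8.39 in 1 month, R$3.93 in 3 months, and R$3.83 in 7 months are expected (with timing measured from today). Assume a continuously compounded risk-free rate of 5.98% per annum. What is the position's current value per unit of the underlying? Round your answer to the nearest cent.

R$22.06

PV(remaining dividends) I = 8.39·e^(−0.0598·1/12) + 3.93·e^(−0.0598·3/12) + 3.83·e^(−0.0598·7/12) = 15.9187
Current forward F = (S − I)·e^(rT) = (673.62 − 15.9187)·e^(0.0598·12/12) = 657.7013 × 1.061624 = 698.2315
Value (long) = (F − K)·e^(−rT) = (698.2315 − 721.65) × 0.941953 = -22.0591
Short position value = −(long value) = R$22.06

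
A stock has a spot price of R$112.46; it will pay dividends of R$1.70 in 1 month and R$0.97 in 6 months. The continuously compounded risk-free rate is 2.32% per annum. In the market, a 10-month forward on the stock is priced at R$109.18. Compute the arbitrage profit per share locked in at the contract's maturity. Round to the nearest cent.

R$2.77 per share

PV(dividends) I = 1.70·e^(−0.0232·1/12) + 0.97·e^(−0.0232·6/12) = 2.6555
Fair forward F* = (S − I)·e^(rT) = (112.46 − 2.6555)·e^0.019333 = 109.8045 × 1.019521 = 111.9480
Market R$109.18 < fair 111.9480: forward underpriced → reverse cash-and-carry (short the stock, invest proceeds at r, pay the dividends, go long the forward).
Profit at T = |F_mkt − F*| = |109.18 − 111.9480| = R$2.77 per share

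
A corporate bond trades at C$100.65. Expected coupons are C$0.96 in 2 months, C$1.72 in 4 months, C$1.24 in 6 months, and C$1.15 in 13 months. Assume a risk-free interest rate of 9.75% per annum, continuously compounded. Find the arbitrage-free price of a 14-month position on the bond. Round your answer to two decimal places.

PV(coupons) I = 0.96·e^(−0.0975·2/12) + 1.72·e^(−0.0975·4/12) + 1.24·e^(−0.0975·6/12) + 1.15·e^(−0.0975·13/12)
I = 0.9445 + 1.6650 + 1.1810 + 1.0347 = 4.8252
F = (S − I)·e^(rT) = (100.65 − 4.8252) · e^(0.0975·14/12)
= 95.8248 · e^0.113750 = 95.8248 × 1.120472 = C$107.37

C$107.37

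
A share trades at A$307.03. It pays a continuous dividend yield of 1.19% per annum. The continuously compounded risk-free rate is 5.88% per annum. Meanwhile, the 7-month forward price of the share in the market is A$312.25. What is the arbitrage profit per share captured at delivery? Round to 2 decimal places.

A$3.30 per share

Fair forward: F* = S·e^(carry·T), with carry = (r − q) = 0.0588 − 0.0119 = 0.0469
F* = 307.03 · e^(0.0469 × 7/12) = 307.03 · e^0.027358 = 307.03 × 1.027736 = A$315.5458
Market A$312.25 < fair A$315.5458: forward underpriced → reverse cash-and-carry (short spot, go long the forward).
At maturity, profit = |F_mkt − F*| = |312.25 − 315.5458| = A$3.30 per share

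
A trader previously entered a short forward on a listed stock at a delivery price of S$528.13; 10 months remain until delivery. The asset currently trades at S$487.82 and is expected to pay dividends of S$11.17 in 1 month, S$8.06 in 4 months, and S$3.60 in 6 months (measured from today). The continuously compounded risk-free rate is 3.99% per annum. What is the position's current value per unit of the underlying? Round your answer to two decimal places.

PV(remaining dividends) I = 11.17·e^(−0.0399·1/12) + 8.06·e^(−0.0399·4/12) + 3.60·e^(−0.0399·6/12) = 22.6153
Current forward F = (S − I)·e^(rT) = (487.82 − 22.6153)·e^(0.0399·10/12) = 465.2047 × 1.033809 = 480.9328
Value (long) = (F − K)·e^(−rT) = (480.9328 − 528.13) × 0.967297 = -45.6537
Short position value = −(long value) = S$45.65

S$45.65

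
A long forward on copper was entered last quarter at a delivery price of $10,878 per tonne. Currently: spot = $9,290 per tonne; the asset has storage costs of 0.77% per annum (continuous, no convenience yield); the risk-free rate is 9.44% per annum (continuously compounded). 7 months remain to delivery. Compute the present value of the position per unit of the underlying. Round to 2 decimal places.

Current fair forward for the remaining 7 months: F = S·e^((r + u)·T), (r + u) = 0.0944 + 0.0077 = 0.1021
F = 9290 · e^(0.1021 × 7/12) = 9290 × 1.06136767 = 9860.1057
Value of long forward = (F − K)·e^(−rT) = (9860.1057 − 10878) · e^(−0.0944·7/12)
= -1017.8943 × 0.94642205 = -963.36

-$963.36 per tonne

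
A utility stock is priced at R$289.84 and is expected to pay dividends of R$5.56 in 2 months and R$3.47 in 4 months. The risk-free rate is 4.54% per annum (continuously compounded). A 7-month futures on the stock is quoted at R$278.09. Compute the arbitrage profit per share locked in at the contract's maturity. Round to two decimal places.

R$10.35 per share

PV(dividends) I = 5.56·e^(−0.0454·2/12) + 3.47·e^(−0.0454·4/12) = 8.9360
Fair futures F* = (S − I)·e^(rT) = (289.84 − 8.9360)·e^0.026483 = 280.9040 × 1.026837 = 288.4426
Market R$278.09 < fair 288.4426: forward underpriced → reverse cash-and-carry (short the stock, invest proceeds at r, pay the dividends, go long the forward).
Profit at T = |F_mkt − F*| = |278.09 − 288.4426| = R$10.35 per share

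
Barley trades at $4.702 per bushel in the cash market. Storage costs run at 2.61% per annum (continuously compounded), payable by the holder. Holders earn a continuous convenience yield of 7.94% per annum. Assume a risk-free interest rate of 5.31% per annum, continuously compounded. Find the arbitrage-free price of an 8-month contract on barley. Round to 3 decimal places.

Net carry = r + u − y = 0.0531 + 0.0261 − 0.0794 = -0.0002
F = S·e^((r+u−y)T) = 4.702 · e^(-0.0002 × 8/12) = 4.702 · e^-0.000133
= 4.702 × 0.999867 = $4.701 per bushel

$4.701 per bushel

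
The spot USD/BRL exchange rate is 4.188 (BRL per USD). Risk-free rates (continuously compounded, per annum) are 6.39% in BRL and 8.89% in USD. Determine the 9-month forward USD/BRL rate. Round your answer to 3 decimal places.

F = S·e^((r_BRL − r_USD)T) = 4.188 · e^((0.0639 − 0.0889) × 9/12)
= 4.188 · e^-0.018750 = 4.188 × 0.981425
F = 4.110 BRL per USD

4.110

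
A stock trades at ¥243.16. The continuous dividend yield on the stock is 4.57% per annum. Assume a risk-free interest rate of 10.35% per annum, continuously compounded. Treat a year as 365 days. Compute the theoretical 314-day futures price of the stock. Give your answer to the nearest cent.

F = S·e^((r − q)T) = 243.16 · e^((0.1035 − 0.0457) × 314/365)
= 243.16 · e^0.049724 = 243.16 × 1.050981
F = ¥255.56

¥255.56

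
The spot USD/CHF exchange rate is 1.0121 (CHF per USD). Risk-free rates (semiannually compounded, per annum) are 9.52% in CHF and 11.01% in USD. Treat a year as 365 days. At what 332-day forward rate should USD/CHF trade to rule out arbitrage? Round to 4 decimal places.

By covered interest parity, F = S · (1+r_CHF/2)^(2T) / (1+r_USD/2)^(2T)
= 1.0121 × 1.088276 / 1.102396 = 1.0121 × 0.987192
F = 0.9991 CHF per USD

0.9991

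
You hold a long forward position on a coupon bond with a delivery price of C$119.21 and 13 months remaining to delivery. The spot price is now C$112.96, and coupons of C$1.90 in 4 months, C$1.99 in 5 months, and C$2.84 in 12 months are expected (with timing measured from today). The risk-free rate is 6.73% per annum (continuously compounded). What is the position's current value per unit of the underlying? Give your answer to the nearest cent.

PV(remaining coupons) I = 1.90·e^(−0.0673·4/12) + 1.99·e^(−0.0673·5/12) + 2.84·e^(−0.0673·12/12) = 6.4480
Current forward F = (S − I)·e^(rT) = (112.96 − 6.4480)·e^(0.0673·13/12) = 106.5120 × 1.075632 = 114.5677
Value (long) = (F − K)·e^(−rT) = (114.5677 − 119.21) × 0.929686 = -4.3159
Value = -C$4.32

-C$4.32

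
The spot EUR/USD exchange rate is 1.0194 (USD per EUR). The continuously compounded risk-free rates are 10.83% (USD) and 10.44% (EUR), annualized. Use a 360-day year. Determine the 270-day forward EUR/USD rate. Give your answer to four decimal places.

F = S·e^((r_USD − r_EUR)T) = 1.0194 · e^((0.1083 − 0.1044) × 270/360)
= 1.0194 · e^0.002925 = 1.0194 × 1.002929
F = 1.0224 USD per EUR

1.0224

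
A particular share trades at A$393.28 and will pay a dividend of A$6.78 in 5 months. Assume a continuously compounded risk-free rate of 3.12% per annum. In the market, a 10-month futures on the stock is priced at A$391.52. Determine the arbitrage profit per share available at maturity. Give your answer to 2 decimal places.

PV(dividends) I = 6.78·e^(−0.0312·5/12) = 6.6924
Fair futures F* = (S − I)·e^(rT) = (393.28 − 6.6924)·e^0.026000 = 386.5876 × 1.026341 = 396.7707
Market A$391.52 < fair 396.7707: forward underpriced → reverse cash-and-carry (short the stock, invest proceeds at r, pay the dividends, go long the forward).
Profit at T = |F_mkt − F*| = |391.52 − 396.7707| = A$5.25 per share

A$5.25 per share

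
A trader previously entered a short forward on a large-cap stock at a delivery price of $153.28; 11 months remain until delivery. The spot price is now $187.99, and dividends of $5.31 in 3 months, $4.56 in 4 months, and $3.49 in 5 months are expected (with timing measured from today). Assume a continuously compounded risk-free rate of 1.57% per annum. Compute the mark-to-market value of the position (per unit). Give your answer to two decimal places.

PV(remaining dividends) I = 5.31·e^(−0.0157·3/12) + 4.56·e^(−0.0157·4/12) + 3.49·e^(−0.0157·5/12) = 13.2926
Current forward F = (S − I)·e^(rT) = (187.99 − 13.2926)·e^(0.0157·11/12) = 174.6974 × 1.014496 = 177.2298
Value (long) = (F − K)·e^(−rT) = (177.2298 − 153.28) × 0.985711 = 23.6076
Short position value = −(long value) = -$23.61

-$23.61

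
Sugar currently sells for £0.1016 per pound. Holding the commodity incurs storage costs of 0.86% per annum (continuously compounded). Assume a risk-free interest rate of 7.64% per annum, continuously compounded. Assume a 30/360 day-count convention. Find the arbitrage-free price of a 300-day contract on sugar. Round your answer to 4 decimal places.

£0.1091 per pound

Net carry = r + u − y = 0.0764 + 0.0086 − 0.0000 = 0.0850
F = S·e^((r+u−y)T) = 0.1016 · e^(0.0850 × 300/360) = 0.1016 · e^0.070833
= 0.1016 × 1.073402 = £0.1091 per pound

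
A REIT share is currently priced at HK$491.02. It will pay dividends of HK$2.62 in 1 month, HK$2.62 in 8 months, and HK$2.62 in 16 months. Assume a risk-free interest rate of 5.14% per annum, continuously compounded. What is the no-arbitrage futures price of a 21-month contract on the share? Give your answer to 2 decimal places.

PV(dividends) I = 2.62·e^(−0.0514·1/12) + 2.62·e^(−0.0514·8/12) + 2.62·e^(−0.0514·16/12)
I = 2.6088 + 2.5317 + 2.4465 = 7.5870
F = (S − I)·e^(rT) = (491.02 − 7.5870) · e^(0.0514·21/12)
= 483.4330 · e^0.089950 = 483.4330 × 1.094120 = HK$528.93

HK$528.93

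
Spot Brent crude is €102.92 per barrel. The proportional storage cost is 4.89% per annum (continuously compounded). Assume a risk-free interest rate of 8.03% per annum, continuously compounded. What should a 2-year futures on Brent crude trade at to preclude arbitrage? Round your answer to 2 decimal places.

Net carry = r + u − y = 0.0803 + 0.0489 − 0.0000 = 0.1292
F = S·e^((r+u−y)T) = 102.92 · e^(0.1292 × 2) = 102.92 · e^0.258400
= 102.92 × 1.294857 = €133.27 per barrel

€133.27 per barrel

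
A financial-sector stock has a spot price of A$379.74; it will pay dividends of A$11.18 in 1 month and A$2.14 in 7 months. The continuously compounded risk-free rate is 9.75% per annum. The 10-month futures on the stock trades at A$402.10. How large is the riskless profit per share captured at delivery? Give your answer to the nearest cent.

PV(dividends) I = 11.18·e^(−0.0975·1/12) + 2.14·e^(−0.0975·7/12) = 13.1112
Fair futures F* = (S − I)·e^(rT) = (379.74 − 13.1112)·e^0.081250 = 366.6288 × 1.084642 = 397.6610
Market A$402.10 > fair 397.6610: forward overpriced → cash-and-carry (borrow at r, buy the stock and collect the dividends, short the forward).
Profit at T = |F_mkt − F*| = |402.10 − 397.6610| = A$4.44 per share

A$4.44 per share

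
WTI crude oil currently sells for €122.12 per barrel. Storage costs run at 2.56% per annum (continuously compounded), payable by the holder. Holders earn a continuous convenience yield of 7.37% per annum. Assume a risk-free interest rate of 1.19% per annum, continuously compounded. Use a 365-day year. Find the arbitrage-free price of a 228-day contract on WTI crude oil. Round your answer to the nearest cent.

€119.39 per barrel

Net carry = r + u − y = 0.0119 + 0.0256 − 0.0737 = -0.0362
F = S·e^((r+u−y)T) = 122.12 · e^(-0.0362 × 228/365) = 122.12 · e^-0.022613
= 122.12 × 0.977641 = €119.39 per barrel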